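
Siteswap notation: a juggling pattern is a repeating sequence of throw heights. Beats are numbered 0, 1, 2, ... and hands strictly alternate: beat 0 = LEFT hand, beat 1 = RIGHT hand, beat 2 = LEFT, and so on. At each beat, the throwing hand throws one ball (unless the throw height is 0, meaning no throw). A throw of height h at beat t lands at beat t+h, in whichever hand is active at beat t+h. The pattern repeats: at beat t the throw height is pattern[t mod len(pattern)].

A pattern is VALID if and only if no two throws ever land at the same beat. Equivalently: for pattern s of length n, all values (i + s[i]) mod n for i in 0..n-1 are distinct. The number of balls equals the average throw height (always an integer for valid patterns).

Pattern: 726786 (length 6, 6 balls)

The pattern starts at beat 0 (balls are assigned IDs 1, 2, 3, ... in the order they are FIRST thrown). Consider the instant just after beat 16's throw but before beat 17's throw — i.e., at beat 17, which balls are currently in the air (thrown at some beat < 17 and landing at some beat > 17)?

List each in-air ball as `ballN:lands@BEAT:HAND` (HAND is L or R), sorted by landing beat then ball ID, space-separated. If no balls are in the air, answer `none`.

Beat 0 (L): throw ball1 h=7 -> lands@7:R; in-air after throw: [b1@7:R]
Beat 1 (R): throw ball2 h=2 -> lands@3:R; in-air after throw: [b2@3:R b1@7:R]
Beat 2 (L): throw ball3 h=6 -> lands@8:L; in-air after throw: [b2@3:R b1@7:R b3@8:L]
Beat 3 (R): throw ball2 h=7 -> lands@10:L; in-air after throw: [b1@7:R b3@8:L b2@10:L]
Beat 4 (L): throw ball4 h=8 -> lands@12:L; in-air after throw: [b1@7:R b3@8:L b2@10:L b4@12:L]
Beat 5 (R): throw ball5 h=6 -> lands@11:R; in-air after throw: [b1@7:R b3@8:L b2@10:L b5@11:R b4@12:L]
Beat 6 (L): throw ball6 h=7 -> lands@13:R; in-air after throw: [b1@7:R b3@8:L b2@10:L b5@11:R b4@12:L b6@13:R]
Beat 7 (R): throw ball1 h=2 -> lands@9:R; in-air after throw: [b3@8:L b1@9:R b2@10:L b5@11:R b4@12:L b6@13:R]
Beat 8 (L): throw ball3 h=6 -> lands@14:L; in-air after throw: [b1@9:R b2@10:L b5@11:R b4@12:L b6@13:R b3@14:L]
Beat 9 (R): throw ball1 h=7 -> lands@16:L; in-air after throw: [b2@10:L b5@11:R b4@12:L b6@13:R b3@14:L b1@16:L]
Beat 10 (L): throw ball2 h=8 -> lands@18:L; in-air after throw: [b5@11:R b4@12:L b6@13:R b3@14:L b1@16:L b2@18:L]
Beat 11 (R): throw ball5 h=6 -> lands@17:R; in-air after throw: [b4@12:L b6@13:R b3@14:L b1@16:L b5@17:R b2@18:L]
Beat 12 (L): throw ball4 h=7 -> lands@19:R; in-air after throw: [b6@13:R b3@14:L b1@16:L b5@17:R b2@18:L b4@19:R]
Beat 13 (R): throw ball6 h=2 -> lands@15:R; in-air after throw: [b3@14:L b6@15:R b1@16:L b5@17:R b2@18:L b4@19:R]
Beat 14 (L): throw ball3 h=6 -> lands@20:L; in-air after throw: [b6@15:R b1@16:L b5@17:R b2@18:L b4@19:R b3@20:L]
Beat 15 (R): throw ball6 h=7 -> lands@22:L; in-air after throw: [b1@16:L b5@17:R b2@18:L b4@19:R b3@20:L b6@22:L]
Beat 16 (L): throw ball1 h=8 -> lands@24:L; in-air after throw: [b5@17:R b2@18:L b4@19:R b3@20:L b6@22:L b1@24:L]
Beat 17 (R): throw ball5 h=6 -> lands@23:R; in-air after throw: [b2@18:L b4@19:R b3@20:L b6@22:L b5@23:R b1@24:L]

Answer: ball2:lands@18:L ball4:lands@19:R ball3:lands@20:L ball6:lands@22:L ball1:lands@24:L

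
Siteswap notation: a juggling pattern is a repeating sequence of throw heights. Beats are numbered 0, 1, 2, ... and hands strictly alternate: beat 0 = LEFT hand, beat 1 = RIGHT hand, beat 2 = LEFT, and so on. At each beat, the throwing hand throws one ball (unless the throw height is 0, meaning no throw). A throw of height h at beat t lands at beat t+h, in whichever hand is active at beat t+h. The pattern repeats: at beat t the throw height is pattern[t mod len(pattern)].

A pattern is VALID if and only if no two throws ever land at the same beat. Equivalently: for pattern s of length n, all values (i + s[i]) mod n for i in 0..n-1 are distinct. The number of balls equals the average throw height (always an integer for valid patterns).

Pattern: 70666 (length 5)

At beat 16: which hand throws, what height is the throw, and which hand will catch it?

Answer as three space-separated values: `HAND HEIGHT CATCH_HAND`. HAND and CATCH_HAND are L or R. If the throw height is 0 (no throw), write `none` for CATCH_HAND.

Beat 16: 16 mod 2 = 0, so hand = L
Throw height = pattern[16 mod 5] = pattern[1] = 0

Answer: L 0 none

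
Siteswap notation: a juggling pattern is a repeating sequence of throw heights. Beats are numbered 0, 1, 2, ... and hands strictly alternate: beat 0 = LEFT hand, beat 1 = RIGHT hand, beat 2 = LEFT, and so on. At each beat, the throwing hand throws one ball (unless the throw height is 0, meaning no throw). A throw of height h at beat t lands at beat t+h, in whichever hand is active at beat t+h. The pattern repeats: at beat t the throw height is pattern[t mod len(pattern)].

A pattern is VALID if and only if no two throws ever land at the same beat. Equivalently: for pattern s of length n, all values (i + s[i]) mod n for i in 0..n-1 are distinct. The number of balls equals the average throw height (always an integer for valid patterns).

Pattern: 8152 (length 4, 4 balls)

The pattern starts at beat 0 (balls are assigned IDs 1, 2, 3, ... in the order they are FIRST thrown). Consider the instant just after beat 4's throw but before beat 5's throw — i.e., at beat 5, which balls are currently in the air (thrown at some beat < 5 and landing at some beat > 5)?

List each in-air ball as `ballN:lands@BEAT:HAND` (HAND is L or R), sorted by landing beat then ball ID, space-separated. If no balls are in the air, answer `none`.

Answer: ball2:lands@7:R ball1:lands@8:L ball4:lands@12:L

Derivation:
Beat 0 (L): throw ball1 h=8 -> lands@8:L; in-air after throw: [b1@8:L]
Beat 1 (R): throw ball2 h=1 -> lands@2:L; in-air after throw: [b2@2:L b1@8:L]
Beat 2 (L): throw ball2 h=5 -> lands@7:R; in-air after throw: [b2@7:R b1@8:L]
Beat 3 (R): throw ball3 h=2 -> lands@5:R; in-air after throw: [b3@5:R b2@7:R b1@8:L]
Beat 4 (L): throw ball4 h=8 -> lands@12:L; in-air after throw: [b3@5:R b2@7:R b1@8:L b4@12:L]
Beat 5 (R): throw ball3 h=1 -> lands@6:L; in-air after throw: [b3@6:L b2@7:R b1@8:L b4@12:L]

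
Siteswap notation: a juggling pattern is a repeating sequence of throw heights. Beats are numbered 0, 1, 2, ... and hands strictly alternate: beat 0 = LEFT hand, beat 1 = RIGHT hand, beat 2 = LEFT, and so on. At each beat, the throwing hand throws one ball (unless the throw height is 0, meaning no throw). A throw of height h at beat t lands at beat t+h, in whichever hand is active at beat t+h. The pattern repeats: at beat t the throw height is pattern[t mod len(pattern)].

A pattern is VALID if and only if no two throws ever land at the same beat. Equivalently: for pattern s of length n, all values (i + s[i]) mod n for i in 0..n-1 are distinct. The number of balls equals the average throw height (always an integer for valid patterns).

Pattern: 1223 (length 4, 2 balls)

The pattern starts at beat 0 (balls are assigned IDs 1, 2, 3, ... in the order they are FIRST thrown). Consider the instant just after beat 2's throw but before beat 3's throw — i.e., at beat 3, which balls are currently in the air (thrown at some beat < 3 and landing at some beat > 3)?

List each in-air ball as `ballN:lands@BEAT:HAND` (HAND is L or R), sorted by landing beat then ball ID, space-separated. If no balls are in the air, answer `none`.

Beat 0 (L): throw ball1 h=1 -> lands@1:R; in-air after throw: [b1@1:R]
Beat 1 (R): throw ball1 h=2 -> lands@3:R; in-air after throw: [b1@3:R]
Beat 2 (L): throw ball2 h=2 -> lands@4:L; in-air after throw: [b1@3:R b2@4:L]
Beat 3 (R): throw ball1 h=3 -> lands@6:L; in-air after throw: [b2@4:L b1@6:L]

Answer: ball2:lands@4:L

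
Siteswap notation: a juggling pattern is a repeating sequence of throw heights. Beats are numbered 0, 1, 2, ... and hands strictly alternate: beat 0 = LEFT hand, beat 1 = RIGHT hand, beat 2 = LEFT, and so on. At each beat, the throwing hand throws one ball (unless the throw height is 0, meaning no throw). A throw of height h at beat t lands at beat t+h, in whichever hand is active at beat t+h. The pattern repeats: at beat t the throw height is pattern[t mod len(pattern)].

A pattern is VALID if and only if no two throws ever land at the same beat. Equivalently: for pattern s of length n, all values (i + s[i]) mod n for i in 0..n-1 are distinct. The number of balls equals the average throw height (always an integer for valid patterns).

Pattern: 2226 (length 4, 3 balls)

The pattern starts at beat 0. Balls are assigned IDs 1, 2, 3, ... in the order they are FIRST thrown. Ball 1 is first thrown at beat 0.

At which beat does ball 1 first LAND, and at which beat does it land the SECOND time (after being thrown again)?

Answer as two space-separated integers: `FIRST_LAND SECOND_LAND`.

Answer: 2 4

Derivation:
Beat 0 (L): throw ball1 h=2 -> lands@2:L; in-air after throw: [b1@2:L]
Beat 1 (R): throw ball2 h=2 -> lands@3:R; in-air after throw: [b1@2:L b2@3:R]
Beat 2 (L): throw ball1 h=2 -> lands@4:L; in-air after throw: [b2@3:R b1@4:L]
Beat 3 (R): throw ball2 h=6 -> lands@9:R; in-air after throw: [b1@4:L b2@9:R]
Beat 4 (L): throw ball1 h=2 -> lands@6:L; in-air after throw: [b1@6:L b2@9:R]
Ball 1: thrown@0 h=2 -> first land @2; rethrown@2 h=2 -> second land @4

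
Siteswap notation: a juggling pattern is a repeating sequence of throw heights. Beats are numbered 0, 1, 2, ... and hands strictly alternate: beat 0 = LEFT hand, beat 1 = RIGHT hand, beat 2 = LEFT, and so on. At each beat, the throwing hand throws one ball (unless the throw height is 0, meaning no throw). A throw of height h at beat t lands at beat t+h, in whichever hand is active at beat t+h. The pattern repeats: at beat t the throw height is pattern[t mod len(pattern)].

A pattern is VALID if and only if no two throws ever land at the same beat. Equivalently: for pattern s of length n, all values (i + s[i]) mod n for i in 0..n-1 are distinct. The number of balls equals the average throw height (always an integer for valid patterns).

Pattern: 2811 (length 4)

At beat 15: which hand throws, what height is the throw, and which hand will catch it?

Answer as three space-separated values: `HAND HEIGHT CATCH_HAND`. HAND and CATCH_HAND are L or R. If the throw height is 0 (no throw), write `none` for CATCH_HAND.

Answer: R 1 L

Derivation:
Beat 15: 15 mod 2 = 1, so hand = R
Throw height = pattern[15 mod 4] = pattern[3] = 1
Lands at beat 15+1=16, 16 mod 2 = 0, so catch hand = L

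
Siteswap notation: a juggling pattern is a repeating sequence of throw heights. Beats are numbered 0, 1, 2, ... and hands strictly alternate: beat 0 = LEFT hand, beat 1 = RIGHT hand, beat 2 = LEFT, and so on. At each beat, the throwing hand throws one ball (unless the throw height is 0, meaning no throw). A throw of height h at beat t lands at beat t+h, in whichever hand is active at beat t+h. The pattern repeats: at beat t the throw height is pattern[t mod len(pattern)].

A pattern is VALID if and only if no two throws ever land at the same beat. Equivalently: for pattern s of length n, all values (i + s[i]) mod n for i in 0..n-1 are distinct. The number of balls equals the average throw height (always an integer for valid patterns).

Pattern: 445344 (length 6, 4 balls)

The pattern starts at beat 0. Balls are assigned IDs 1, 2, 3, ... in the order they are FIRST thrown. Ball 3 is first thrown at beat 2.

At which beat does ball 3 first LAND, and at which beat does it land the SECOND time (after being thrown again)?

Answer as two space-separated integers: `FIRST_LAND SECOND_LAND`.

Answer: 7 11

Derivation:
Beat 0 (L): throw ball1 h=4 -> lands@4:L; in-air after throw: [b1@4:L]
Beat 1 (R): throw ball2 h=4 -> lands@5:R; in-air after throw: [b1@4:L b2@5:R]
Beat 2 (L): throw ball3 h=5 -> lands@7:R; in-air after throw: [b1@4:L b2@5:R b3@7:R]
Beat 3 (R): throw ball4 h=3 -> lands@6:L; in-air after throw: [b1@4:L b2@5:R b4@6:L b3@7:R]
Beat 4 (L): throw ball1 h=4 -> lands@8:L; in-air after throw: [b2@5:R b4@6:L b3@7:R b1@8:L]
Beat 5 (R): throw ball2 h=4 -> lands@9:R; in-air after throw: [b4@6:L b3@7:R b1@8:L b2@9:R]
Beat 6 (L): throw ball4 h=4 -> lands@10:L; in-air after throw: [b3@7:R b1@8:L b2@9:R b4@10:L]
Beat 7 (R): throw ball3 h=4 -> lands@11:R; in-air after throw: [b1@8:L b2@9:R b4@10:L b3@11:R]
Beat 8 (L): throw ball1 h=5 -> lands@13:R; in-air after throw: [b2@9:R b4@10:L b3@11:R b1@13:R]
Beat 9 (R): throw ball2 h=3 -> lands@12:L; in-air after throw: [b4@10:L b3@11:R b2@12:L b1@13:R]
Beat 10 (L): throw ball4 h=4 -> lands@14:L; in-air after throw: [b3@11:R b2@12:L b1@13:R b4@14:L]
Beat 11 (R): throw ball3 h=4 -> lands@15:R; in-air after throw: [b2@12:L b1@13:R b4@14:L b3@15:R]
Ball 3: thrown@2 h=5 -> first land @7; rethrown@7 h=4 -> second land @11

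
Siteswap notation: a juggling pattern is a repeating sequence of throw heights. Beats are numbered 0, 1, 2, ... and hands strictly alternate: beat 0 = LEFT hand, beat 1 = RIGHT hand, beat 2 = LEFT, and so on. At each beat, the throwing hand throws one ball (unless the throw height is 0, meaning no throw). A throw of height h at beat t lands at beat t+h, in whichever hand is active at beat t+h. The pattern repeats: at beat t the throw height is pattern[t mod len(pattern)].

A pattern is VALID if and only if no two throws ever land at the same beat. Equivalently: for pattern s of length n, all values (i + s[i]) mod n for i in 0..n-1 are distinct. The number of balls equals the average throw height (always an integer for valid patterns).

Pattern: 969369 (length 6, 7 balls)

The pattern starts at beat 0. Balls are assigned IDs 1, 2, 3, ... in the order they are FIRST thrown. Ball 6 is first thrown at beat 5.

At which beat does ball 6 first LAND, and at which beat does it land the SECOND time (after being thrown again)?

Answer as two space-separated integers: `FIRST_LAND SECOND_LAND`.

Answer: 14 23

Derivation:
Beat 0 (L): throw ball1 h=9 -> lands@9:R; in-air after throw: [b1@9:R]
Beat 1 (R): throw ball2 h=6 -> lands@7:R; in-air after throw: [b2@7:R b1@9:R]
Beat 2 (L): throw ball3 h=9 -> lands@11:R; in-air after throw: [b2@7:R b1@9:R b3@11:R]
Beat 3 (R): throw ball4 h=3 -> lands@6:L; in-air after throw: [b4@6:L b2@7:R b1@9:R b3@11:R]
Beat 4 (L): throw ball5 h=6 -> lands@10:L; in-air after throw: [b4@6:L b2@7:R b1@9:R b5@10:L b3@11:R]
Beat 5 (R): throw ball6 h=9 -> lands@14:L; in-air after throw: [b4@6:L b2@7:R b1@9:R b5@10:L b3@11:R b6@14:L]
Beat 6 (L): throw ball4 h=9 -> lands@15:R; in-air after throw: [b2@7:R b1@9:R b5@10:L b3@11:R b6@14:L b4@15:R]
Beat 7 (R): throw ball2 h=6 -> lands@13:R; in-air after throw: [b1@9:R b5@10:L b3@11:R b2@13:R b6@14:L b4@15:R]
Beat 8 (L): throw ball7 h=9 -> lands@17:R; in-air after throw: [b1@9:R b5@10:L b3@11:R b2@13:R b6@14:L b4@15:R b7@17:R]
Beat 9 (R): throw ball1 h=3 -> lands@12:L; in-air after throw: [b5@10:L b3@11:R b1@12:L b2@13:R b6@14:L b4@15:R b7@17:R]
Beat 10 (L): throw ball5 h=6 -> lands@16:L; in-air after throw: [b3@11:R b1@12:L b2@13:R b6@14:L b4@15:R b5@16:L b7@17:R]
Beat 11 (R): throw ball3 h=9 -> lands@20:L; in-air after throw: [b1@12:L b2@13:R b6@14:L b4@15:R b5@16:L b7@17:R b3@20:L]
Beat 12 (L): throw ball1 h=9 -> lands@21:R; in-air after throw: [b2@13:R b6@14:L b4@15:R b5@16:L b7@17:R b3@20:L b1@21:R]
Beat 13 (R): throw ball2 h=6 -> lands@19:R; in-air after throw: [b6@14:L b4@15:R b5@16:L b7@17:R b2@19:R b3@20:L b1@21:R]
Beat 14 (L): throw ball6 h=9 -> lands@23:R; in-air after throw: [b4@15:R b5@16:L b7@17:R b2@19:R b3@20:L b1@21:R b6@23:R]
Beat 15 (R): throw ball4 h=3 -> lands@18:L; in-air after throw: [b5@16:L b7@17:R b4@18:L b2@19:R b3@20:L b1@21:R b6@23:R]
Beat 16 (L): throw ball5 h=6 -> lands@22:L; in-air after throw: [b7@17:R b4@18:L b2@19:R b3@20:L b1@21:R b5@22:L b6@23:R]
Ball 6: thrown@5 h=9 -> first land @14; rethrown@14 h=9 -> second land @23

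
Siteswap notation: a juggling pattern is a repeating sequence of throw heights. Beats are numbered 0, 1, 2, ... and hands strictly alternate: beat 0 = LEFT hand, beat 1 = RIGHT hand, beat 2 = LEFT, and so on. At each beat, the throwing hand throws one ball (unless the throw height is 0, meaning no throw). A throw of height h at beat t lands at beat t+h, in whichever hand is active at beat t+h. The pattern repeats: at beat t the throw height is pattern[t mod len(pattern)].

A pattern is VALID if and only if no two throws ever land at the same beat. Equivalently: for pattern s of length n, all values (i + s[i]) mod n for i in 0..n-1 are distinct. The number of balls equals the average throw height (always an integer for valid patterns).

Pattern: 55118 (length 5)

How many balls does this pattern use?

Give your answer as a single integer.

Pattern = [5, 5, 1, 1, 8], length n = 5
  position 0: throw height = 5, running sum = 5
  position 1: throw height = 5, running sum = 10
  position 2: throw height = 1, running sum = 11
  position 3: throw height = 1, running sum = 12
  position 4: throw height = 8, running sum = 20
Total sum = 20; balls = sum / n = 20 / 5 = 4

Answer: 4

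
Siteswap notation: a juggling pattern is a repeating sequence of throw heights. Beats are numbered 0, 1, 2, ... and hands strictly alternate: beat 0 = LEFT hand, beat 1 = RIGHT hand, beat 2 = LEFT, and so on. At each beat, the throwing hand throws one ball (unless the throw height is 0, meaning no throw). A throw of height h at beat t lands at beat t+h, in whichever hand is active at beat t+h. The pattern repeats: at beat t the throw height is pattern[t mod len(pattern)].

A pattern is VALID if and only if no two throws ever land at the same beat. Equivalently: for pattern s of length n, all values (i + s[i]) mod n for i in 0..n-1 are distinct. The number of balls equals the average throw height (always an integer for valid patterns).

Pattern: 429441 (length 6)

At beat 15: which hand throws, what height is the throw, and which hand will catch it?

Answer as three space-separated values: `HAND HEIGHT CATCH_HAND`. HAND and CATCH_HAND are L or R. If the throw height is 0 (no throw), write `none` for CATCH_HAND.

Beat 15: 15 mod 2 = 1, so hand = R
Throw height = pattern[15 mod 6] = pattern[3] = 4
Lands at beat 15+4=19, 19 mod 2 = 1, so catch hand = R

Answer: R 4 R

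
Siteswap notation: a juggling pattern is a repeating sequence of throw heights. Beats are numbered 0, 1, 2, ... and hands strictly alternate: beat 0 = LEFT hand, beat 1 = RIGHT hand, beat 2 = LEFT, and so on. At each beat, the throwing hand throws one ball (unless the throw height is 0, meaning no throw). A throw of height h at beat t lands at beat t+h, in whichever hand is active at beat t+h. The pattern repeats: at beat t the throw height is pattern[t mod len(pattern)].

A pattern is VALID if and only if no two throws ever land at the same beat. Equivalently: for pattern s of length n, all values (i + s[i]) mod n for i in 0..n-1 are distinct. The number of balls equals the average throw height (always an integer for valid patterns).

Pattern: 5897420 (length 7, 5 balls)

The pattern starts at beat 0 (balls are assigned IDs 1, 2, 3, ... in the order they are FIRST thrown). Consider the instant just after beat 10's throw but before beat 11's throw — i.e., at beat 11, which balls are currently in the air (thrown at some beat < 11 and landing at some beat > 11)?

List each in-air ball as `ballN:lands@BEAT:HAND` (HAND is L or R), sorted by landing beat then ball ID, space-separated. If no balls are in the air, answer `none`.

Beat 0 (L): throw ball1 h=5 -> lands@5:R; in-air after throw: [b1@5:R]
Beat 1 (R): throw ball2 h=8 -> lands@9:R; in-air after throw: [b1@5:R b2@9:R]
Beat 2 (L): throw ball3 h=9 -> lands@11:R; in-air after throw: [b1@5:R b2@9:R b3@11:R]
Beat 3 (R): throw ball4 h=7 -> lands@10:L; in-air after throw: [b1@5:R b2@9:R b4@10:L b3@11:R]
Beat 4 (L): throw ball5 h=4 -> lands@8:L; in-air after throw: [b1@5:R b5@8:L b2@9:R b4@10:L b3@11:R]
Beat 5 (R): throw ball1 h=2 -> lands@7:R; in-air after throw: [b1@7:R b5@8:L b2@9:R b4@10:L b3@11:R]
Beat 7 (R): throw ball1 h=5 -> lands@12:L; in-air after throw: [b5@8:L b2@9:R b4@10:L b3@11:R b1@12:L]
Beat 8 (L): throw ball5 h=8 -> lands@16:L; in-air after throw: [b2@9:R b4@10:L b3@11:R b1@12:L b5@16:L]
Beat 9 (R): throw ball2 h=9 -> lands@18:L; in-air after throw: [b4@10:L b3@11:R b1@12:L b5@16:L b2@18:L]
Beat 10 (L): throw ball4 h=7 -> lands@17:R; in-air after throw: [b3@11:R b1@12:L b5@16:L b4@17:R b2@18:L]
Beat 11 (R): throw ball3 h=4 -> lands@15:R; in-air after throw: [b1@12:L b3@15:R b5@16:L b4@17:R b2@18:L]

Answer: ball1:lands@12:L ball5:lands@16:L ball4:lands@17:R ball2:lands@18:L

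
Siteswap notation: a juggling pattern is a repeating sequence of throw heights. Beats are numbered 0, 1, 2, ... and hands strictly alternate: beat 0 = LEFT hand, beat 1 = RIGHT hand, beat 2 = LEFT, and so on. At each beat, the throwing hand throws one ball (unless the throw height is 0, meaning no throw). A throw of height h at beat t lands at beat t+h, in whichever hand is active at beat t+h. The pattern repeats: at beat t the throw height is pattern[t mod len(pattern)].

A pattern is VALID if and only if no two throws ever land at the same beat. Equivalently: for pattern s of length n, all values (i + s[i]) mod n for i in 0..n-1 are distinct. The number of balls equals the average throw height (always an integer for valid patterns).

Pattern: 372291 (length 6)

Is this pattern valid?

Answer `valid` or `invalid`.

i=0: (i + s[i]) mod n = (0 + 3) mod 6 = 3
i=1: (i + s[i]) mod n = (1 + 7) mod 6 = 2
i=2: (i + s[i]) mod n = (2 + 2) mod 6 = 4
i=3: (i + s[i]) mod n = (3 + 2) mod 6 = 5
i=4: (i + s[i]) mod n = (4 + 9) mod 6 = 1
i=5: (i + s[i]) mod n = (5 + 1) mod 6 = 0
Residues: [3, 2, 4, 5, 1, 0], distinct: True

Answer: valid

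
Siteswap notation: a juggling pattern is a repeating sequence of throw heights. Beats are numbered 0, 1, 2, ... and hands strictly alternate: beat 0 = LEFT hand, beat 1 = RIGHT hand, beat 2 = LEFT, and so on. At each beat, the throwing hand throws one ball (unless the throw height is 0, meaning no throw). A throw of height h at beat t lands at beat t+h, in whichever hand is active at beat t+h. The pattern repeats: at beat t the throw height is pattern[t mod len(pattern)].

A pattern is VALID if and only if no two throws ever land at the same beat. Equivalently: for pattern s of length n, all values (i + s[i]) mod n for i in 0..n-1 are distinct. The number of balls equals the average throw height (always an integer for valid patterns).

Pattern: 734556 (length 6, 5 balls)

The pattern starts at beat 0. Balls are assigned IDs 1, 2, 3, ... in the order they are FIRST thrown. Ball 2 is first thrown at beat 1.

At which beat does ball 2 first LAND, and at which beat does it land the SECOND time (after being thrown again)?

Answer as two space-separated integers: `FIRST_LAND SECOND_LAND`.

Beat 0 (L): throw ball1 h=7 -> lands@7:R; in-air after throw: [b1@7:R]
Beat 1 (R): throw ball2 h=3 -> lands@4:L; in-air after throw: [b2@4:L b1@7:R]
Beat 2 (L): throw ball3 h=4 -> lands@6:L; in-air after throw: [b2@4:L b3@6:L b1@7:R]
Beat 3 (R): throw ball4 h=5 -> lands@8:L; in-air after throw: [b2@4:L b3@6:L b1@7:R b4@8:L]
Beat 4 (L): throw ball2 h=5 -> lands@9:R; in-air after throw: [b3@6:L b1@7:R b4@8:L b2@9:R]
Beat 5 (R): throw ball5 h=6 -> lands@11:R; in-air after throw: [b3@6:L b1@7:R b4@8:L b2@9:R b5@11:R]
Beat 6 (L): throw ball3 h=7 -> lands@13:R; in-air after throw: [b1@7:R b4@8:L b2@9:R b5@11:R b3@13:R]
Beat 7 (R): throw ball1 h=3 -> lands@10:L; in-air after throw: [b4@8:L b2@9:R b1@10:L b5@11:R b3@13:R]
Beat 8 (L): throw ball4 h=4 -> lands@12:L; in-air after throw: [b2@9:R b1@10:L b5@11:R b4@12:L b3@13:R]
Beat 9 (R): throw ball2 h=5 -> lands@14:L; in-air after throw: [b1@10:L b5@11:R b4@12:L b3@13:R b2@14:L]
Ball 2: thrown@1 h=3 -> first land @4; rethrown@4 h=5 -> second land @9

Answer: 4 9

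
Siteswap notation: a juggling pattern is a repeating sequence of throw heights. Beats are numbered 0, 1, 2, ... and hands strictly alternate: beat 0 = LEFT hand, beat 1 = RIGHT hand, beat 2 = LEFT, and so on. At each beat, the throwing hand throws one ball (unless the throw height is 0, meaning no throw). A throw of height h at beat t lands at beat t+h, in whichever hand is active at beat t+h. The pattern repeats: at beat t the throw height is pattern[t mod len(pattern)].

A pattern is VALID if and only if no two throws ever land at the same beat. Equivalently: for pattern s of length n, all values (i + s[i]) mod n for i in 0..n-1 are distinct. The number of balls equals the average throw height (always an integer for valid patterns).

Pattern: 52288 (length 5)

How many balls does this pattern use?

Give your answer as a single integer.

Answer: 5

Derivation:
Pattern = [5, 2, 2, 8, 8], length n = 5
  position 0: throw height = 5, running sum = 5
  position 1: throw height = 2, running sum = 7
  position 2: throw height = 2, running sum = 9
  position 3: throw height = 8, running sum = 17
  position 4: throw height = 8, running sum = 25
Total sum = 25; balls = sum / n = 25 / 5 = 5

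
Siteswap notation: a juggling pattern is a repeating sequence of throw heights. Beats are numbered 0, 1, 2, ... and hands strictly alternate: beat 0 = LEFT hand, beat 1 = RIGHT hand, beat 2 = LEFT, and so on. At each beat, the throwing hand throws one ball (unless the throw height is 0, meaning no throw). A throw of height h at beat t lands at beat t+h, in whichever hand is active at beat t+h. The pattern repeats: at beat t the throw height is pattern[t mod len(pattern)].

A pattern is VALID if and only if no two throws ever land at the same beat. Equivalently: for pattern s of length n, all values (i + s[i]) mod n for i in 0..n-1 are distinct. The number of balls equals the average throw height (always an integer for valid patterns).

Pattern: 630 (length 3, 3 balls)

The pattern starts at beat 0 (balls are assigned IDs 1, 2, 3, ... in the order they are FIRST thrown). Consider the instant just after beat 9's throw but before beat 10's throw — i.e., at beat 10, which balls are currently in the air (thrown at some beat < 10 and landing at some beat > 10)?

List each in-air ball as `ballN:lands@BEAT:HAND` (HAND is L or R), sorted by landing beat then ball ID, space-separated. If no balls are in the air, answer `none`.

Beat 0 (L): throw ball1 h=6 -> lands@6:L; in-air after throw: [b1@6:L]
Beat 1 (R): throw ball2 h=3 -> lands@4:L; in-air after throw: [b2@4:L b1@6:L]
Beat 3 (R): throw ball3 h=6 -> lands@9:R; in-air after throw: [b2@4:L b1@6:L b3@9:R]
Beat 4 (L): throw ball2 h=3 -> lands@7:R; in-air after throw: [b1@6:L b2@7:R b3@9:R]
Beat 6 (L): throw ball1 h=6 -> lands@12:L; in-air after throw: [b2@7:R b3@9:R b1@12:L]
Beat 7 (R): throw ball2 h=3 -> lands@10:L; in-air after throw: [b3@9:R b2@10:L b1@12:L]
Beat 9 (R): throw ball3 h=6 -> lands@15:R; in-air after throw: [b2@10:L b1@12:L b3@15:R]
Beat 10 (L): throw ball2 h=3 -> lands@13:R; in-air after throw: [b1@12:L b2@13:R b3@15:R]

Answer: ball1:lands@12:L ball3:lands@15:R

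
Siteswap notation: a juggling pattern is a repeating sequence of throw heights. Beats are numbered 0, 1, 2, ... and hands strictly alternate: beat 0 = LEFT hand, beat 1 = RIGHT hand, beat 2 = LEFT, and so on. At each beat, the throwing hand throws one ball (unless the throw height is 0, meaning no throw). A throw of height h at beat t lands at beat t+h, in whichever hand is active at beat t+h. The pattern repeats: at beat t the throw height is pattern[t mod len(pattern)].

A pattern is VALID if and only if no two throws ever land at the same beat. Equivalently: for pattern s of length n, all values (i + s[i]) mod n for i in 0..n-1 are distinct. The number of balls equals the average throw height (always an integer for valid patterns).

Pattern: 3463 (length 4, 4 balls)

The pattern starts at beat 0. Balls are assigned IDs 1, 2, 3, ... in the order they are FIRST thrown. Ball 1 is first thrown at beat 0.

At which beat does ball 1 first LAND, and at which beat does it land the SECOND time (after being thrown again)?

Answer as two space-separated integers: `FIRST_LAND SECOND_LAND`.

Answer: 3 6

Derivation:
Beat 0 (L): throw ball1 h=3 -> lands@3:R; in-air after throw: [b1@3:R]
Beat 1 (R): throw ball2 h=4 -> lands@5:R; in-air after throw: [b1@3:R b2@5:R]
Beat 2 (L): throw ball3 h=6 -> lands@8:L; in-air after throw: [b1@3:R b2@5:R b3@8:L]
Beat 3 (R): throw ball1 h=3 -> lands@6:L; in-air after throw: [b2@5:R b1@6:L b3@8:L]
Beat 4 (L): throw ball4 h=3 -> lands@7:R; in-air after throw: [b2@5:R b1@6:L b4@7:R b3@8:L]
Beat 5 (R): throw ball2 h=4 -> lands@9:R; in-air after throw: [b1@6:L b4@7:R b3@8:L b2@9:R]
Beat 6 (L): throw ball1 h=6 -> lands@12:L; in-air after throw: [b4@7:R b3@8:L b2@9:R b1@12:L]
Ball 1: thrown@0 h=3 -> first land @3; rethrown@3 h=3 -> second land @6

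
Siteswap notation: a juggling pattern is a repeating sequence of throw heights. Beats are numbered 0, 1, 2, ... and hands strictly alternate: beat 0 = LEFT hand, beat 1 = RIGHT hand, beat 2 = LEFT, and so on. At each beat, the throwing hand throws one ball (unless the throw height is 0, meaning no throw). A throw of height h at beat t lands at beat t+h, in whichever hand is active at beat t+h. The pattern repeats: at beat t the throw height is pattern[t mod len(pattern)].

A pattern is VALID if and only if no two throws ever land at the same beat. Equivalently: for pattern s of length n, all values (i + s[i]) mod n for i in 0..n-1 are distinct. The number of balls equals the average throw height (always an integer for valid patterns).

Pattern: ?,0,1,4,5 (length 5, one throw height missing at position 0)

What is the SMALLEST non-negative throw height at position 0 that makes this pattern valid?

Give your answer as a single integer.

Answer: 0

Derivation:
i=0: s[i]=? (unknown)
i=1: (1 + 0) mod 5 = 1
i=2: (2 + 1) mod 5 = 3
i=3: (3 + 4) mod 5 = 2
i=4: (4 + 5) mod 5 = 4
Known residues: [1, 2, 3, 4]; need a permutation of 0..4, so missing residue r = 0
Need (0 + s) mod 5 = 0; smallest s = (0 - 0) mod 5 = 0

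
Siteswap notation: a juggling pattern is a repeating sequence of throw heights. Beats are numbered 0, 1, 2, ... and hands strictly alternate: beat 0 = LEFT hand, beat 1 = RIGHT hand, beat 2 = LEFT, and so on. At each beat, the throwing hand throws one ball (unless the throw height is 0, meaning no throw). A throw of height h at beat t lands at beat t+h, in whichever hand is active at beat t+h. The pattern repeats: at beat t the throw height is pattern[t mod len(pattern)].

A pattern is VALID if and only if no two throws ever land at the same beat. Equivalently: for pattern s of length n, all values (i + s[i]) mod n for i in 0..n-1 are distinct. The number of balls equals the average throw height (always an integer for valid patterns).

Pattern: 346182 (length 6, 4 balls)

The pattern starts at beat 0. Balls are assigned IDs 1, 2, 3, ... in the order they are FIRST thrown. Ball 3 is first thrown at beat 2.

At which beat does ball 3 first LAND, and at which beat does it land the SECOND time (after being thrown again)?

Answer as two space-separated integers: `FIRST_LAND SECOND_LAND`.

Answer: 8 14

Derivation:
Beat 0 (L): throw ball1 h=3 -> lands@3:R; in-air after throw: [b1@3:R]
Beat 1 (R): throw ball2 h=4 -> lands@5:R; in-air after throw: [b1@3:R b2@5:R]
Beat 2 (L): throw ball3 h=6 -> lands@8:L; in-air after throw: [b1@3:R b2@5:R b3@8:L]
Beat 3 (R): throw ball1 h=1 -> lands@4:L; in-air after throw: [b1@4:L b2@5:R b3@8:L]
Beat 4 (L): throw ball1 h=8 -> lands@12:L; in-air after throw: [b2@5:R b3@8:L b1@12:L]
Beat 5 (R): throw ball2 h=2 -> lands@7:R; in-air after throw: [b2@7:R b3@8:L b1@12:L]
Beat 6 (L): throw ball4 h=3 -> lands@9:R; in-air after throw: [b2@7:R b3@8:L b4@9:R b1@12:L]
Beat 7 (R): throw ball2 h=4 -> lands@11:R; in-air after throw: [b3@8:L b4@9:R b2@11:R b1@12:L]
Beat 8 (L): throw ball3 h=6 -> lands@14:L; in-air after throw: [b4@9:R b2@11:R b1@12:L b3@14:L]
Beat 9 (R): throw ball4 h=1 -> lands@10:L; in-air after throw: [b4@10:L b2@11:R b1@12:L b3@14:L]
Beat 10 (L): throw ball4 h=8 -> lands@18:L; in-air after throw: [b2@11:R b1@12:L b3@14:L b4@18:L]
Beat 11 (R): throw ball2 h=2 -> lands@13:R; in-air after throw: [b1@12:L b2@13:R b3@14:L b4@18:L]
Beat 12 (L): throw ball1 h=3 -> lands@15:R; in-air after throw: [b2@13:R b3@14:L b1@15:R b4@18:L]
Beat 13 (R): throw ball2 h=4 -> lands@17:R; in-air after throw: [b3@14:L b1@15:R b2@17:R b4@18:L]
Beat 14 (L): throw ball3 h=6 -> lands@20:L; in-air after throw: [b1@15:R b2@17:R b4@18:L b3@20:L]
Ball 3: thrown@2 h=6 -> first land @8; rethrown@8 h=6 -> second land @14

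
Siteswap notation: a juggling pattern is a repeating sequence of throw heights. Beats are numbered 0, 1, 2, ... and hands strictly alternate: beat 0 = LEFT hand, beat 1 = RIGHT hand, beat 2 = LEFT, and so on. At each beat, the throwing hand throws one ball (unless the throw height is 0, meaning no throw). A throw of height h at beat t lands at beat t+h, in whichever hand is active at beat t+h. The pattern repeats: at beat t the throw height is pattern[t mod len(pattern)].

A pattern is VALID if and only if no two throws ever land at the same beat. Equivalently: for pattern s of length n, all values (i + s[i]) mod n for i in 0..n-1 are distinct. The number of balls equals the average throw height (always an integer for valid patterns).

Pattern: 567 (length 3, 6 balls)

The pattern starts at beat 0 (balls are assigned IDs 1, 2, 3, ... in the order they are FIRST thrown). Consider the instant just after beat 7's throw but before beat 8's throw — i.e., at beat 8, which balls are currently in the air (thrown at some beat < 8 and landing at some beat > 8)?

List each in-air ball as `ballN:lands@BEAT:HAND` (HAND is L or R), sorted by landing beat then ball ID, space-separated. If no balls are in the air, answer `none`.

Beat 0 (L): throw ball1 h=5 -> lands@5:R; in-air after throw: [b1@5:R]
Beat 1 (R): throw ball2 h=6 -> lands@7:R; in-air after throw: [b1@5:R b2@7:R]
Beat 2 (L): throw ball3 h=7 -> lands@9:R; in-air after throw: [b1@5:R b2@7:R b3@9:R]
Beat 3 (R): throw ball4 h=5 -> lands@8:L; in-air after throw: [b1@5:R b2@7:R b4@8:L b3@9:R]
Beat 4 (L): throw ball5 h=6 -> lands@10:L; in-air after throw: [b1@5:R b2@7:R b4@8:L b3@9:R b5@10:L]
Beat 5 (R): throw ball1 h=7 -> lands@12:L; in-air after throw: [b2@7:R b4@8:L b3@9:R b5@10:L b1@12:L]
Beat 6 (L): throw ball6 h=5 -> lands@11:R; in-air after throw: [b2@7:R b4@8:L b3@9:R b5@10:L b6@11:R b1@12:L]
Beat 7 (R): throw ball2 h=6 -> lands@13:R; in-air after throw: [b4@8:L b3@9:R b5@10:L b6@11:R b1@12:L b2@13:R]
Beat 8 (L): throw ball4 h=7 -> lands@15:R; in-air after throw: [b3@9:R b5@10:L b6@11:R b1@12:L b2@13:R b4@15:R]

Answer: ball3:lands@9:R ball5:lands@10:L ball6:lands@11:R ball1:lands@12:L ball2:lands@13:R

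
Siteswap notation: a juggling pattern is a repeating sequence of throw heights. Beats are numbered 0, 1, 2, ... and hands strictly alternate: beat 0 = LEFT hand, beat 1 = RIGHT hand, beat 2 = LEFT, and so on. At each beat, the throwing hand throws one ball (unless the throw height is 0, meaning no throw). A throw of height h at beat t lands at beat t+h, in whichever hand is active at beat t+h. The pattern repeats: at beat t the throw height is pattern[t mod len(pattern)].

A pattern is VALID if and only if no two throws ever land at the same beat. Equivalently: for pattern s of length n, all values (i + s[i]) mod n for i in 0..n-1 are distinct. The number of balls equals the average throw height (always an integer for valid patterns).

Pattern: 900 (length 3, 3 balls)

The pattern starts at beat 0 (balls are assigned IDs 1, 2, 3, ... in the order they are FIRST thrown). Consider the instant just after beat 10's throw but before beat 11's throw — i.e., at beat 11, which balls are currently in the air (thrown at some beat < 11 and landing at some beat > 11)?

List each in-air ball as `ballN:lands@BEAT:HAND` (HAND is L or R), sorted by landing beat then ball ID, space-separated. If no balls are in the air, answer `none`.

Beat 0 (L): throw ball1 h=9 -> lands@9:R; in-air after throw: [b1@9:R]
Beat 3 (R): throw ball2 h=9 -> lands@12:L; in-air after throw: [b1@9:R b2@12:L]
Beat 6 (L): throw ball3 h=9 -> lands@15:R; in-air after throw: [b1@9:R b2@12:L b3@15:R]
Beat 9 (R): throw ball1 h=9 -> lands@18:L; in-air after throw: [b2@12:L b3@15:R b1@18:L]

Answer: ball2:lands@12:L ball3:lands@15:R ball1:lands@18:L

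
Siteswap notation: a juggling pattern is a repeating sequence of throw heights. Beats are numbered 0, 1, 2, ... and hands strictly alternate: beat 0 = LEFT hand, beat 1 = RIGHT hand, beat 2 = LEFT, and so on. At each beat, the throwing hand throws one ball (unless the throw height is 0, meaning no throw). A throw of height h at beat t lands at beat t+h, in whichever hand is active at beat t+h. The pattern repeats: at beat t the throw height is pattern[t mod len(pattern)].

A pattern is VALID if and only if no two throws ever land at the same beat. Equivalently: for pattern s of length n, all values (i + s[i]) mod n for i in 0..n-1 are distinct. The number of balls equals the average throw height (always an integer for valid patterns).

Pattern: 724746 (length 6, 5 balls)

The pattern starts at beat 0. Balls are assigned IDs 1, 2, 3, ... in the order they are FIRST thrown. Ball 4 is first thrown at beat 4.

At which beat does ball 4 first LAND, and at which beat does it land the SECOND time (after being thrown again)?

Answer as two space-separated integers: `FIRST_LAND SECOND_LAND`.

Answer: 8 12

Derivation:
Beat 0 (L): throw ball1 h=7 -> lands@7:R; in-air after throw: [b1@7:R]
Beat 1 (R): throw ball2 h=2 -> lands@3:R; in-air after throw: [b2@3:R b1@7:R]
Beat 2 (L): throw ball3 h=4 -> lands@6:L; in-air after throw: [b2@3:R b3@6:L b1@7:R]
Beat 3 (R): throw ball2 h=7 -> lands@10:L; in-air after throw: [b3@6:L b1@7:R b2@10:L]
Beat 4 (L): throw ball4 h=4 -> lands@8:L; in-air after throw: [b3@6:L b1@7:R b4@8:L b2@10:L]
Beat 5 (R): throw ball5 h=6 -> lands@11:R; in-air after throw: [b3@6:L b1@7:R b4@8:L b2@10:L b5@11:R]
Beat 6 (L): throw ball3 h=7 -> lands@13:R; in-air after throw: [b1@7:R b4@8:L b2@10:L b5@11:R b3@13:R]
Beat 7 (R): throw ball1 h=2 -> lands@9:R; in-air after throw: [b4@8:L b1@9:R b2@10:L b5@11:R b3@13:R]
Beat 8 (L): throw ball4 h=4 -> lands@12:L; in-air after throw: [b1@9:R b2@10:L b5@11:R b4@12:L b3@13:R]
Beat 9 (R): throw ball1 h=7 -> lands@16:L; in-air after throw: [b2@10:L b5@11:R b4@12:L b3@13:R b1@16:L]
Beat 10 (L): throw ball2 h=4 -> lands@14:L; in-air after throw: [b5@11:R b4@12:L b3@13:R b2@14:L b1@16:L]
Beat 11 (R): throw ball5 h=6 -> lands@17:R; in-air after throw: [b4@12:L b3@13:R b2@14:L b1@16:L b5@17:R]
Beat 12 (L): throw ball4 h=7 -> lands@19:R; in-air after throw: [b3@13:R b2@14:L b1@16:L b5@17:R b4@19:R]
Ball 4: thrown@4 h=4 -> first land @8; rethrown@8 h=4 -> second land @12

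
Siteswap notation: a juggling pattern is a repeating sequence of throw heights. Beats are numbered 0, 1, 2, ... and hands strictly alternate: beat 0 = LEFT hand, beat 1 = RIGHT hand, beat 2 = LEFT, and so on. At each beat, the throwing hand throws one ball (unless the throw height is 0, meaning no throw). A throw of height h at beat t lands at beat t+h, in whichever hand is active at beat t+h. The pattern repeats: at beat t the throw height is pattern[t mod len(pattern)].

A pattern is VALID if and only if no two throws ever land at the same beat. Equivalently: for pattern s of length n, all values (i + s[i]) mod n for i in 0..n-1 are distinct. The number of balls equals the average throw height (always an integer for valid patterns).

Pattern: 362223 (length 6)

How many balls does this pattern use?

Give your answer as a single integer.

Pattern = [3, 6, 2, 2, 2, 3], length n = 6
  position 0: throw height = 3, running sum = 3
  position 1: throw height = 6, running sum = 9
  position 2: throw height = 2, running sum = 11
  position 3: throw height = 2, running sum = 13
  position 4: throw height = 2, running sum = 15
  position 5: throw height = 3, running sum = 18
Total sum = 18; balls = sum / n = 18 / 6 = 3

Answer: 3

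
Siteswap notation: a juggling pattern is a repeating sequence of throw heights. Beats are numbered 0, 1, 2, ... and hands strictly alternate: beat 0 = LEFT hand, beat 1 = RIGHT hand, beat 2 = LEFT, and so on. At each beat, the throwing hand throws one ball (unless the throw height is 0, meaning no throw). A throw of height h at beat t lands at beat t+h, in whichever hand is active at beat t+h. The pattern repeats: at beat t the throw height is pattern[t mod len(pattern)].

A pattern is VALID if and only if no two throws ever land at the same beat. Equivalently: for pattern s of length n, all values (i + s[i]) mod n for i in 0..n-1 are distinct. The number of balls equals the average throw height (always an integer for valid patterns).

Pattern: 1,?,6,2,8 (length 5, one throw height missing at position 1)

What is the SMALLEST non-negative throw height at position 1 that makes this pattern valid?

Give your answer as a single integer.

i=0: (0 + 1) mod 5 = 1
i=1: s[i]=? (unknown)
i=2: (2 + 6) mod 5 = 3
i=3: (3 + 2) mod 5 = 0
i=4: (4 + 8) mod 5 = 2
Known residues: [0, 1, 2, 3]; need a permutation of 0..4, so missing residue r = 4
Need (1 + s) mod 5 = 4; smallest s = (4 - 1) mod 5 = 3

Answer: 3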